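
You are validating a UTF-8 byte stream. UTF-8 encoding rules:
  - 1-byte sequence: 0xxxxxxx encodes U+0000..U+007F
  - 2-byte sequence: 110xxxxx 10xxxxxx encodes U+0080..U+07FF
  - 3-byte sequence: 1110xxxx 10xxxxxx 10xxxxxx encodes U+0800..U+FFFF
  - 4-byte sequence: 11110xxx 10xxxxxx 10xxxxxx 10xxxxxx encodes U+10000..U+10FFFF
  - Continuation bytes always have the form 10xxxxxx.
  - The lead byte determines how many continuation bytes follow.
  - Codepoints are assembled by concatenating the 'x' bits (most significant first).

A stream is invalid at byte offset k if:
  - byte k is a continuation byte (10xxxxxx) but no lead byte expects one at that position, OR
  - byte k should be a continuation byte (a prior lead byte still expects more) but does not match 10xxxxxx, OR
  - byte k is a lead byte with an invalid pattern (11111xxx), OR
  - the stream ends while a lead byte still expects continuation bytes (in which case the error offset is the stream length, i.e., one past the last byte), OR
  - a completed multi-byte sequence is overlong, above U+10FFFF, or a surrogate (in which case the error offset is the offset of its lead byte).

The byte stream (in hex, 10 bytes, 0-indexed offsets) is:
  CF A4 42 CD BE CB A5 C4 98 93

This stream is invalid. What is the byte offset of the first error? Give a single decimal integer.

Byte[0]=CF: 2-byte lead, need 1 cont bytes. acc=0xF
Byte[1]=A4: continuation. acc=(acc<<6)|0x24=0x3E4
Completed: cp=U+03E4 (starts at byte 0)
Byte[2]=42: 1-byte ASCII. cp=U+0042
Byte[3]=CD: 2-byte lead, need 1 cont bytes. acc=0xD
Byte[4]=BE: continuation. acc=(acc<<6)|0x3E=0x37E
Completed: cp=U+037E (starts at byte 3)
Byte[5]=CB: 2-byte lead, need 1 cont bytes. acc=0xB
Byte[6]=A5: continuation. acc=(acc<<6)|0x25=0x2E5
Completed: cp=U+02E5 (starts at byte 5)
Byte[7]=C4: 2-byte lead, need 1 cont bytes. acc=0x4
Byte[8]=98: continuation. acc=(acc<<6)|0x18=0x118
Completed: cp=U+0118 (starts at byte 7)
Byte[9]=93: INVALID lead byte (not 0xxx/110x/1110/11110)

Answer: 9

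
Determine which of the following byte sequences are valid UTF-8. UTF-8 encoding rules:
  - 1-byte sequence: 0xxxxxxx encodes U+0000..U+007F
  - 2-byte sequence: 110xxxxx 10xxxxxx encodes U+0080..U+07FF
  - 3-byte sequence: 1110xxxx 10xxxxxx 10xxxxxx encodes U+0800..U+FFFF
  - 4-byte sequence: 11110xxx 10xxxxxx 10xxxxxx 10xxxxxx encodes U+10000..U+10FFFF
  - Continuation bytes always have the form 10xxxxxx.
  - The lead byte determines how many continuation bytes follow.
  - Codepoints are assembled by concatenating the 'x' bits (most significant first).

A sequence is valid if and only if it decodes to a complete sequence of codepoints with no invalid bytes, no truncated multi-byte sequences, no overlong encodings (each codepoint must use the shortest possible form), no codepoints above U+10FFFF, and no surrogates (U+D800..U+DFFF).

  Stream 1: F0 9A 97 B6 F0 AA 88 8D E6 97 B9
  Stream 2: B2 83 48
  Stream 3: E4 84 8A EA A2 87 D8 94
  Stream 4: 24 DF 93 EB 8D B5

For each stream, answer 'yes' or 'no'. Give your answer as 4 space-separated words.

Answer: yes no yes yes

Derivation:
Stream 1: decodes cleanly. VALID
Stream 2: error at byte offset 0. INVALID
Stream 3: decodes cleanly. VALID
Stream 4: decodes cleanly. VALID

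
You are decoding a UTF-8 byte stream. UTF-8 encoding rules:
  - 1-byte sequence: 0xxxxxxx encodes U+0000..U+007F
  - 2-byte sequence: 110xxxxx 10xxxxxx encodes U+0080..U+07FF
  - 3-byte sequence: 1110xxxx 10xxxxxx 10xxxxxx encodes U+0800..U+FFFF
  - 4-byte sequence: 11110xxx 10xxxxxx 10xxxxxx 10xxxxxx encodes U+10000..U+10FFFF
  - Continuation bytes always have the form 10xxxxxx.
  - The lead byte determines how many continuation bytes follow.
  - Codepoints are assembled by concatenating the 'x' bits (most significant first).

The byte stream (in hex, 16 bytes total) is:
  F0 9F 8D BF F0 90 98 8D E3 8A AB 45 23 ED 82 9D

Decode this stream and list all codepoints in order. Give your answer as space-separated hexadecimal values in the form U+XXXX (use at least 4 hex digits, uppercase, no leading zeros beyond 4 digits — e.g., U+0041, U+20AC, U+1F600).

Byte[0]=F0: 4-byte lead, need 3 cont bytes. acc=0x0
Byte[1]=9F: continuation. acc=(acc<<6)|0x1F=0x1F
Byte[2]=8D: continuation. acc=(acc<<6)|0x0D=0x7CD
Byte[3]=BF: continuation. acc=(acc<<6)|0x3F=0x1F37F
Completed: cp=U+1F37F (starts at byte 0)
Byte[4]=F0: 4-byte lead, need 3 cont bytes. acc=0x0
Byte[5]=90: continuation. acc=(acc<<6)|0x10=0x10
Byte[6]=98: continuation. acc=(acc<<6)|0x18=0x418
Byte[7]=8D: continuation. acc=(acc<<6)|0x0D=0x1060D
Completed: cp=U+1060D (starts at byte 4)
Byte[8]=E3: 3-byte lead, need 2 cont bytes. acc=0x3
Byte[9]=8A: continuation. acc=(acc<<6)|0x0A=0xCA
Byte[10]=AB: continuation. acc=(acc<<6)|0x2B=0x32AB
Completed: cp=U+32AB (starts at byte 8)
Byte[11]=45: 1-byte ASCII. cp=U+0045
Byte[12]=23: 1-byte ASCII. cp=U+0023
Byte[13]=ED: 3-byte lead, need 2 cont bytes. acc=0xD
Byte[14]=82: continuation. acc=(acc<<6)|0x02=0x342
Byte[15]=9D: continuation. acc=(acc<<6)|0x1D=0xD09D
Completed: cp=U+D09D (starts at byte 13)

Answer: U+1F37F U+1060D U+32AB U+0045 U+0023 U+D09D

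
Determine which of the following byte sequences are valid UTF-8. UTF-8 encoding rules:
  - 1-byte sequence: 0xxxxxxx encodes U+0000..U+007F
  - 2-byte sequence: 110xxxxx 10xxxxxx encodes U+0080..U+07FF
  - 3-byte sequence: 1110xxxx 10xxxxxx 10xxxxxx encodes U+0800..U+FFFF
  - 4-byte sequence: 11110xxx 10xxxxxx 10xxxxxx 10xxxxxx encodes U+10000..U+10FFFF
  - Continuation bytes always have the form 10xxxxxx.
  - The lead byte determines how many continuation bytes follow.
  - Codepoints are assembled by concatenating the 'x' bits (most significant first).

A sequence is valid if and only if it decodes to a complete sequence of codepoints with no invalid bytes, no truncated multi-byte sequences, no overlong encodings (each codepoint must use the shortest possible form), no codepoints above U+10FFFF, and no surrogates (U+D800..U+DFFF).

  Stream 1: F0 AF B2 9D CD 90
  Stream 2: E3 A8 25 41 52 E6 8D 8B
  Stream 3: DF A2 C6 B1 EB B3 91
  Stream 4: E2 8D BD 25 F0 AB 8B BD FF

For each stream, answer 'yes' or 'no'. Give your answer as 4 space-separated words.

Stream 1: decodes cleanly. VALID
Stream 2: error at byte offset 2. INVALID
Stream 3: decodes cleanly. VALID
Stream 4: error at byte offset 8. INVALID

Answer: yes no yes no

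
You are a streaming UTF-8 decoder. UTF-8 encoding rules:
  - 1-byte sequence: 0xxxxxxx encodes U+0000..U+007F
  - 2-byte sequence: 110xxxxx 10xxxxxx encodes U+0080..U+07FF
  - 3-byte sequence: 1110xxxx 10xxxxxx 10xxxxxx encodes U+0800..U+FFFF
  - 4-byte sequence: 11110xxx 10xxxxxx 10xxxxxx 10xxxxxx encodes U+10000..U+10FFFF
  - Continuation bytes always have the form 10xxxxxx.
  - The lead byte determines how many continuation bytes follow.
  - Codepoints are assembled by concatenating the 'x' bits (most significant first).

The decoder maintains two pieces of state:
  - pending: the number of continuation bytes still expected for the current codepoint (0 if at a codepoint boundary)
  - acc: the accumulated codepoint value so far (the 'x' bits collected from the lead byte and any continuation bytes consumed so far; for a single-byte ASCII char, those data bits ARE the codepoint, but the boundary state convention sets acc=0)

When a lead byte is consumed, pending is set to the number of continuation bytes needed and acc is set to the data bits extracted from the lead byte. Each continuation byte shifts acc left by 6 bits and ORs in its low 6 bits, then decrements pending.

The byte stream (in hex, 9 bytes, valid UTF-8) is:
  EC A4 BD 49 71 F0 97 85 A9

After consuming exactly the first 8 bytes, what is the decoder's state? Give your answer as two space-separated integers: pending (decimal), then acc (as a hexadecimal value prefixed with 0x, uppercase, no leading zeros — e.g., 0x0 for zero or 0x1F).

Byte[0]=EC: 3-byte lead. pending=2, acc=0xC
Byte[1]=A4: continuation. acc=(acc<<6)|0x24=0x324, pending=1
Byte[2]=BD: continuation. acc=(acc<<6)|0x3D=0xC93D, pending=0
Byte[3]=49: 1-byte. pending=0, acc=0x0
Byte[4]=71: 1-byte. pending=0, acc=0x0
Byte[5]=F0: 4-byte lead. pending=3, acc=0x0
Byte[6]=97: continuation. acc=(acc<<6)|0x17=0x17, pending=2
Byte[7]=85: continuation. acc=(acc<<6)|0x05=0x5C5, pending=1

Answer: 1 0x5C5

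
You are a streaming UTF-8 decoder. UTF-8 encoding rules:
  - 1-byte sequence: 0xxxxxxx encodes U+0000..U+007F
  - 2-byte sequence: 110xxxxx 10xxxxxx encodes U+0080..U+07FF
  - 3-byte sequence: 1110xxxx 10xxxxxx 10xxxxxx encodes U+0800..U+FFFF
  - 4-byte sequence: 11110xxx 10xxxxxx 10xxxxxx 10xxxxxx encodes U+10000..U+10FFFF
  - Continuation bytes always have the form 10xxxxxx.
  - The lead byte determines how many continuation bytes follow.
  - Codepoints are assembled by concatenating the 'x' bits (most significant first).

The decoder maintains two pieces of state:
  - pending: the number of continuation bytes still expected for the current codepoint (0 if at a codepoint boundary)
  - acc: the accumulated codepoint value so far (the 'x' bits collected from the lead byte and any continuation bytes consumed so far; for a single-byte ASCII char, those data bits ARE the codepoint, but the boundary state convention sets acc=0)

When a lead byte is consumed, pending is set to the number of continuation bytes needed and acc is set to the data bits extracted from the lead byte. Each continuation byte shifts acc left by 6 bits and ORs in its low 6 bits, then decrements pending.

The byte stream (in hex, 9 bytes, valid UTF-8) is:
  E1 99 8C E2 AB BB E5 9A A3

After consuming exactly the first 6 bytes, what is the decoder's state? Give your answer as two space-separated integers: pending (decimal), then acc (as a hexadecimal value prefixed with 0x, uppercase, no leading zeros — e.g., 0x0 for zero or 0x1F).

Byte[0]=E1: 3-byte lead. pending=2, acc=0x1
Byte[1]=99: continuation. acc=(acc<<6)|0x19=0x59, pending=1
Byte[2]=8C: continuation. acc=(acc<<6)|0x0C=0x164C, pending=0
Byte[3]=E2: 3-byte lead. pending=2, acc=0x2
Byte[4]=AB: continuation. acc=(acc<<6)|0x2B=0xAB, pending=1
Byte[5]=BB: continuation. acc=(acc<<6)|0x3B=0x2AFB, pending=0

Answer: 0 0x2AFB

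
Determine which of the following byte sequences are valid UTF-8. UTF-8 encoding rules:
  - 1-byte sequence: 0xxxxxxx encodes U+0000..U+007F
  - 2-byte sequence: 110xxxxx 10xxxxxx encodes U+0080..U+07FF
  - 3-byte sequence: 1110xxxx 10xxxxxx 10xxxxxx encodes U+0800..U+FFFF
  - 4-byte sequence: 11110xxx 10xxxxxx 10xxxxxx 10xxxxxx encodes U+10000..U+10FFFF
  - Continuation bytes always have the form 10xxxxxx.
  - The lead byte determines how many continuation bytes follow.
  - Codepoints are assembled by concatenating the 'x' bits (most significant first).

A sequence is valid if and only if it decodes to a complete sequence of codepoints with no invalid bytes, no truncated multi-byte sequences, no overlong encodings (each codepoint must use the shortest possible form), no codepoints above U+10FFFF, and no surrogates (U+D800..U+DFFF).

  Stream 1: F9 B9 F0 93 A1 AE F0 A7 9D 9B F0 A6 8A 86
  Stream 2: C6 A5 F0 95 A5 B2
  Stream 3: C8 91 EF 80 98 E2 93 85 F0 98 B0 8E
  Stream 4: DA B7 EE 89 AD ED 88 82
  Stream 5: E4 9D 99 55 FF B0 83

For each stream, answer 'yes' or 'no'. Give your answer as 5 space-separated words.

Stream 1: error at byte offset 0. INVALID
Stream 2: decodes cleanly. VALID
Stream 3: decodes cleanly. VALID
Stream 4: decodes cleanly. VALID
Stream 5: error at byte offset 4. INVALID

Answer: no yes yes yes no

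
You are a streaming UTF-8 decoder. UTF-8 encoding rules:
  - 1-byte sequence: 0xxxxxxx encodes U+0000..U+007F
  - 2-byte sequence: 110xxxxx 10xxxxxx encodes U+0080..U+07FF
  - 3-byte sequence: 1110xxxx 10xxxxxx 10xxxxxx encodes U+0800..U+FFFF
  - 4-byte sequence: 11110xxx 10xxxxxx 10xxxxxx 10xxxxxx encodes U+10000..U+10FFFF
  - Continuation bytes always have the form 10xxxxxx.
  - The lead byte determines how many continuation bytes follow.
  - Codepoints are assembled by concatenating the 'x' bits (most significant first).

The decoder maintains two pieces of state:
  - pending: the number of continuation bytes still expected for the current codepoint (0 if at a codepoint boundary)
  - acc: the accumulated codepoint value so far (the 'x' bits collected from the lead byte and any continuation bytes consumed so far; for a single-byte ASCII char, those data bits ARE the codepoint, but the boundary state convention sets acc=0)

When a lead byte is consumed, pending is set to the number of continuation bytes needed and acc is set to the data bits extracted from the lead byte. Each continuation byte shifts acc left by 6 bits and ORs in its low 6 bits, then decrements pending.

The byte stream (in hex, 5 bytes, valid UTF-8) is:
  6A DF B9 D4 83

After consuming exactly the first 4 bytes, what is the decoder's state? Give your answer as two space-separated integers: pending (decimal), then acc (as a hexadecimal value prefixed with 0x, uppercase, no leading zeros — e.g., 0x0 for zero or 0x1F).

Byte[0]=6A: 1-byte. pending=0, acc=0x0
Byte[1]=DF: 2-byte lead. pending=1, acc=0x1F
Byte[2]=B9: continuation. acc=(acc<<6)|0x39=0x7F9, pending=0
Byte[3]=D4: 2-byte lead. pending=1, acc=0x14

Answer: 1 0x14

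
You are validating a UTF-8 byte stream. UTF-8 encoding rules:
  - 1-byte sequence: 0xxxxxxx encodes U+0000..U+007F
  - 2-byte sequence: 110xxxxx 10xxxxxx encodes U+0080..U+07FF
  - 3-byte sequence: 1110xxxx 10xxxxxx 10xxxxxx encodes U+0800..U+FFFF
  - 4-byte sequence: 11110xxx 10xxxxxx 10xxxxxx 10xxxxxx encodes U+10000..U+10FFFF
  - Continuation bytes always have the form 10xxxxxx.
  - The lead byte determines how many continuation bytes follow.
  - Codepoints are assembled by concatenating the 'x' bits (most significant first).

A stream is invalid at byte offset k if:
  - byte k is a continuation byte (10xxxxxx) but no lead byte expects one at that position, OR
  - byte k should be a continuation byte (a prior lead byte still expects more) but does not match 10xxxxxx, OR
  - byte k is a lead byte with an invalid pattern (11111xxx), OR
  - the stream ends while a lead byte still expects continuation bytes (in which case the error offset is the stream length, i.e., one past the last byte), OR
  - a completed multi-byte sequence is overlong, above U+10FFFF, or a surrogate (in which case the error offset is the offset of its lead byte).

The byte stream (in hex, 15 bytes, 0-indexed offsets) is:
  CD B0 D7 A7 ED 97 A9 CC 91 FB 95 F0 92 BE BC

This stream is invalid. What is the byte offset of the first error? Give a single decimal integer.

Answer: 9

Derivation:
Byte[0]=CD: 2-byte lead, need 1 cont bytes. acc=0xD
Byte[1]=B0: continuation. acc=(acc<<6)|0x30=0x370
Completed: cp=U+0370 (starts at byte 0)
Byte[2]=D7: 2-byte lead, need 1 cont bytes. acc=0x17
Byte[3]=A7: continuation. acc=(acc<<6)|0x27=0x5E7
Completed: cp=U+05E7 (starts at byte 2)
Byte[4]=ED: 3-byte lead, need 2 cont bytes. acc=0xD
Byte[5]=97: continuation. acc=(acc<<6)|0x17=0x357
Byte[6]=A9: continuation. acc=(acc<<6)|0x29=0xD5E9
Completed: cp=U+D5E9 (starts at byte 4)
Byte[7]=CC: 2-byte lead, need 1 cont bytes. acc=0xC
Byte[8]=91: continuation. acc=(acc<<6)|0x11=0x311
Completed: cp=U+0311 (starts at byte 7)
Byte[9]=FB: INVALID lead byte (not 0xxx/110x/1110/11110)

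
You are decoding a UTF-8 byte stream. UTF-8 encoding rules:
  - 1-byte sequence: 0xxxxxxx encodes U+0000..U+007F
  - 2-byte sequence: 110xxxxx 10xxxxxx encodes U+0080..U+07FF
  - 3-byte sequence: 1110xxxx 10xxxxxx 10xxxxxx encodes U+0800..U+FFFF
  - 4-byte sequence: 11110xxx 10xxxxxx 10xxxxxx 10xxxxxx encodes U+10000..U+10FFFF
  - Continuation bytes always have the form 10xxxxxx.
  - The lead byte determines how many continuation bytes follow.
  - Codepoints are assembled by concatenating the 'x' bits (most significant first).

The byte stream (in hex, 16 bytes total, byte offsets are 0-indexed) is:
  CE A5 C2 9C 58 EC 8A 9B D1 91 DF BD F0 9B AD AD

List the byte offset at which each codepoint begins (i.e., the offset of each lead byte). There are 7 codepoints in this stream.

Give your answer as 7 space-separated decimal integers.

Byte[0]=CE: 2-byte lead, need 1 cont bytes. acc=0xE
Byte[1]=A5: continuation. acc=(acc<<6)|0x25=0x3A5
Completed: cp=U+03A5 (starts at byte 0)
Byte[2]=C2: 2-byte lead, need 1 cont bytes. acc=0x2
Byte[3]=9C: continuation. acc=(acc<<6)|0x1C=0x9C
Completed: cp=U+009C (starts at byte 2)
Byte[4]=58: 1-byte ASCII. cp=U+0058
Byte[5]=EC: 3-byte lead, need 2 cont bytes. acc=0xC
Byte[6]=8A: continuation. acc=(acc<<6)|0x0A=0x30A
Byte[7]=9B: continuation. acc=(acc<<6)|0x1B=0xC29B
Completed: cp=U+C29B (starts at byte 5)
Byte[8]=D1: 2-byte lead, need 1 cont bytes. acc=0x11
Byte[9]=91: continuation. acc=(acc<<6)|0x11=0x451
Completed: cp=U+0451 (starts at byte 8)
Byte[10]=DF: 2-byte lead, need 1 cont bytes. acc=0x1F
Byte[11]=BD: continuation. acc=(acc<<6)|0x3D=0x7FD
Completed: cp=U+07FD (starts at byte 10)
Byte[12]=F0: 4-byte lead, need 3 cont bytes. acc=0x0
Byte[13]=9B: continuation. acc=(acc<<6)|0x1B=0x1B
Byte[14]=AD: continuation. acc=(acc<<6)|0x2D=0x6ED
Byte[15]=AD: continuation. acc=(acc<<6)|0x2D=0x1BB6D
Completed: cp=U+1BB6D (starts at byte 12)

Answer: 0 2 4 5 8 10 12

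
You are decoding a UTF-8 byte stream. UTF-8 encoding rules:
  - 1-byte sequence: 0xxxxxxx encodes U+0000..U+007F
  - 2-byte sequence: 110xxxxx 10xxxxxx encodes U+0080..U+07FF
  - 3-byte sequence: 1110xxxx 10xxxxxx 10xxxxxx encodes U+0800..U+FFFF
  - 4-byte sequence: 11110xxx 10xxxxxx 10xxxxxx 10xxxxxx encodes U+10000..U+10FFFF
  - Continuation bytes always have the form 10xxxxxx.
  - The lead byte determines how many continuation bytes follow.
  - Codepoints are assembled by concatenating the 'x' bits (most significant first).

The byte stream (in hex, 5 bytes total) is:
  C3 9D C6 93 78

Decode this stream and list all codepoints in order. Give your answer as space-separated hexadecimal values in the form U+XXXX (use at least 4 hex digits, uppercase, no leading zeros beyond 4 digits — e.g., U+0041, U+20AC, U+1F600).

Byte[0]=C3: 2-byte lead, need 1 cont bytes. acc=0x3
Byte[1]=9D: continuation. acc=(acc<<6)|0x1D=0xDD
Completed: cp=U+00DD (starts at byte 0)
Byte[2]=C6: 2-byte lead, need 1 cont bytes. acc=0x6
Byte[3]=93: continuation. acc=(acc<<6)|0x13=0x193
Completed: cp=U+0193 (starts at byte 2)
Byte[4]=78: 1-byte ASCII. cp=U+0078

Answer: U+00DD U+0193 U+0078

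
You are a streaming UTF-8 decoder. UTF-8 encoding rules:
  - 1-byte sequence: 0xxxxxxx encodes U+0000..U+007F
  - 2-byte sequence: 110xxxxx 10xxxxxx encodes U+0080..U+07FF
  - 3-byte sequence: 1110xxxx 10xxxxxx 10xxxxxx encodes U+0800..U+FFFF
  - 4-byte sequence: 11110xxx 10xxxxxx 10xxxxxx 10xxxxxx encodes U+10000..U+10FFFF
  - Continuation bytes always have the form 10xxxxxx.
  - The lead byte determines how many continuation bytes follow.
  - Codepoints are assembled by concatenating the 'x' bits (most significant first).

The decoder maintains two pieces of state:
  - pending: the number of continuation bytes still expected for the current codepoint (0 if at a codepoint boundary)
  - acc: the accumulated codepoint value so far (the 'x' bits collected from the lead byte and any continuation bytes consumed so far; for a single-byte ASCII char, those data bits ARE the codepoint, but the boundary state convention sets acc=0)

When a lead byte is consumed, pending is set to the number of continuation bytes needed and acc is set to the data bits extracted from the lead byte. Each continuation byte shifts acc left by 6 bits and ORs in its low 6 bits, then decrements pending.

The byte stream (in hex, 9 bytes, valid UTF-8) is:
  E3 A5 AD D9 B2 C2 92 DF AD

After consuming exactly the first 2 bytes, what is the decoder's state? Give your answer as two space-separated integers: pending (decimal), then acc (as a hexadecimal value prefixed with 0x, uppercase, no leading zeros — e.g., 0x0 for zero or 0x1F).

Answer: 1 0xE5

Derivation:
Byte[0]=E3: 3-byte lead. pending=2, acc=0x3
Byte[1]=A5: continuation. acc=(acc<<6)|0x25=0xE5, pending=1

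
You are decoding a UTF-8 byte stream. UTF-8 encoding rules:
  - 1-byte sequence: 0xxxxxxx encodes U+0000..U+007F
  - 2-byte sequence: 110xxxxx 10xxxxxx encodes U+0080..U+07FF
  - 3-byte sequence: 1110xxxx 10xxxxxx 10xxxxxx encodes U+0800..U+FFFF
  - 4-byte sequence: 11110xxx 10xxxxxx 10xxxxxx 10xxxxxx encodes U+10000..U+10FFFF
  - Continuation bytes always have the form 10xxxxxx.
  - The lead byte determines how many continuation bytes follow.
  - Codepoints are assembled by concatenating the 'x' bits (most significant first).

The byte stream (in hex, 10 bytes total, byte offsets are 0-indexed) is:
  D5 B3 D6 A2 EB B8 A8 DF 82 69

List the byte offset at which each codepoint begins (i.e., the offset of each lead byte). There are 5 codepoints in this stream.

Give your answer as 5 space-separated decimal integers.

Byte[0]=D5: 2-byte lead, need 1 cont bytes. acc=0x15
Byte[1]=B3: continuation. acc=(acc<<6)|0x33=0x573
Completed: cp=U+0573 (starts at byte 0)
Byte[2]=D6: 2-byte lead, need 1 cont bytes. acc=0x16
Byte[3]=A2: continuation. acc=(acc<<6)|0x22=0x5A2
Completed: cp=U+05A2 (starts at byte 2)
Byte[4]=EB: 3-byte lead, need 2 cont bytes. acc=0xB
Byte[5]=B8: continuation. acc=(acc<<6)|0x38=0x2F8
Byte[6]=A8: continuation. acc=(acc<<6)|0x28=0xBE28
Completed: cp=U+BE28 (starts at byte 4)
Byte[7]=DF: 2-byte lead, need 1 cont bytes. acc=0x1F
Byte[8]=82: continuation. acc=(acc<<6)|0x02=0x7C2
Completed: cp=U+07C2 (starts at byte 7)
Byte[9]=69: 1-byte ASCII. cp=U+0069

Answer: 0 2 4 7 9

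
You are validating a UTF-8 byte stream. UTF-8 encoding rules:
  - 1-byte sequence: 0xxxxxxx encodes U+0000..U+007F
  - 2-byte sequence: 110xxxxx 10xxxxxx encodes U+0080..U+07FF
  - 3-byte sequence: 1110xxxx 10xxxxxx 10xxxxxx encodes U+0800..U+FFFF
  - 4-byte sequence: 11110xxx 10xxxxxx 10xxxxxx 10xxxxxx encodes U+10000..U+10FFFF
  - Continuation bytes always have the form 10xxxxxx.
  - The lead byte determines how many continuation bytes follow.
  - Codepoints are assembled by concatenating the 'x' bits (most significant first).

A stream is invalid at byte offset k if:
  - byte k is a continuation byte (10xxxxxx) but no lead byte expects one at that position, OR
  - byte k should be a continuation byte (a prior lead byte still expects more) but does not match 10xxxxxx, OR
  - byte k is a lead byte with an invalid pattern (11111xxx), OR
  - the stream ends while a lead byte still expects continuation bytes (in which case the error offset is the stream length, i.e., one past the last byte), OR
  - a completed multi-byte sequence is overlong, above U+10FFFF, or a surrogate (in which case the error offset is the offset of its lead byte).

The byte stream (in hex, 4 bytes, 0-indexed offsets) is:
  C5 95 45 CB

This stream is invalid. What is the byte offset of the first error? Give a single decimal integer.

Byte[0]=C5: 2-byte lead, need 1 cont bytes. acc=0x5
Byte[1]=95: continuation. acc=(acc<<6)|0x15=0x155
Completed: cp=U+0155 (starts at byte 0)
Byte[2]=45: 1-byte ASCII. cp=U+0045
Byte[3]=CB: 2-byte lead, need 1 cont bytes. acc=0xB
Byte[4]: stream ended, expected continuation. INVALID

Answer: 4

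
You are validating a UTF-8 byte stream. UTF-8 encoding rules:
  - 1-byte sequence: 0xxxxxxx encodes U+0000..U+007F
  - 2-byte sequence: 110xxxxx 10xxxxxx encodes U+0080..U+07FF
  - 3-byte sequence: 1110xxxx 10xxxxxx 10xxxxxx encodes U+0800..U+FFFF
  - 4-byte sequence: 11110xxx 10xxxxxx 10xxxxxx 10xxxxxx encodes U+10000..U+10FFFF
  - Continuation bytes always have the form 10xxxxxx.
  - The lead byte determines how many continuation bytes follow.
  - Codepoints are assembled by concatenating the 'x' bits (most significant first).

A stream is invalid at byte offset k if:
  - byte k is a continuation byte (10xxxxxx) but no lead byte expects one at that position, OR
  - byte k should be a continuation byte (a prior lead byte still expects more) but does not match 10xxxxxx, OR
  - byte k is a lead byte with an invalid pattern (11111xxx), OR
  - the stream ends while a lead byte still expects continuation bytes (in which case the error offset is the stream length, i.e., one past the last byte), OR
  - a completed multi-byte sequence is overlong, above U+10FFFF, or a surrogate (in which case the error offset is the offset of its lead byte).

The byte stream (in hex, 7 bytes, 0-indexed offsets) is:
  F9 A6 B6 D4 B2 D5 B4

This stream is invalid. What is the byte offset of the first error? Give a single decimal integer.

Answer: 0

Derivation:
Byte[0]=F9: INVALID lead byte (not 0xxx/110x/1110/11110)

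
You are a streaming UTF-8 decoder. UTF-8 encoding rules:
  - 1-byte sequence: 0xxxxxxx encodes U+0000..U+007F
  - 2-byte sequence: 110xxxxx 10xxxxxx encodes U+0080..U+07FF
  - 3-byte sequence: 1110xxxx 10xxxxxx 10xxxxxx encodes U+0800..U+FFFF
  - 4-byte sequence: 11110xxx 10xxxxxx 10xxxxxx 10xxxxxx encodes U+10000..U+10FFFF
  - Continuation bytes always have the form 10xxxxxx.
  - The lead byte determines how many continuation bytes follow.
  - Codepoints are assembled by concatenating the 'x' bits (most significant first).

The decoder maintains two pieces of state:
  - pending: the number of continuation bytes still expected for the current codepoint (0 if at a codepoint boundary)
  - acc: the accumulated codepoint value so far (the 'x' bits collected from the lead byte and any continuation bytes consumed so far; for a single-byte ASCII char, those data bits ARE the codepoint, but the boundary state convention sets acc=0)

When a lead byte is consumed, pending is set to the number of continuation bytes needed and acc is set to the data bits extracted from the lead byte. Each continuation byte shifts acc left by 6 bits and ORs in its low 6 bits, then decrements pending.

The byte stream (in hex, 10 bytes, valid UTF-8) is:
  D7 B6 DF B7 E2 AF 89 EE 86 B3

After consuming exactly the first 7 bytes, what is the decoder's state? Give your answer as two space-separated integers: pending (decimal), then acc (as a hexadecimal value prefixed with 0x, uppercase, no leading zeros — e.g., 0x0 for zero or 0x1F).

Answer: 0 0x2BC9

Derivation:
Byte[0]=D7: 2-byte lead. pending=1, acc=0x17
Byte[1]=B6: continuation. acc=(acc<<6)|0x36=0x5F6, pending=0
Byte[2]=DF: 2-byte lead. pending=1, acc=0x1F
Byte[3]=B7: continuation. acc=(acc<<6)|0x37=0x7F7, pending=0
Byte[4]=E2: 3-byte lead. pending=2, acc=0x2
Byte[5]=AF: continuation. acc=(acc<<6)|0x2F=0xAF, pending=1
Byte[6]=89: continuation. acc=(acc<<6)|0x09=0x2BC9, pending=0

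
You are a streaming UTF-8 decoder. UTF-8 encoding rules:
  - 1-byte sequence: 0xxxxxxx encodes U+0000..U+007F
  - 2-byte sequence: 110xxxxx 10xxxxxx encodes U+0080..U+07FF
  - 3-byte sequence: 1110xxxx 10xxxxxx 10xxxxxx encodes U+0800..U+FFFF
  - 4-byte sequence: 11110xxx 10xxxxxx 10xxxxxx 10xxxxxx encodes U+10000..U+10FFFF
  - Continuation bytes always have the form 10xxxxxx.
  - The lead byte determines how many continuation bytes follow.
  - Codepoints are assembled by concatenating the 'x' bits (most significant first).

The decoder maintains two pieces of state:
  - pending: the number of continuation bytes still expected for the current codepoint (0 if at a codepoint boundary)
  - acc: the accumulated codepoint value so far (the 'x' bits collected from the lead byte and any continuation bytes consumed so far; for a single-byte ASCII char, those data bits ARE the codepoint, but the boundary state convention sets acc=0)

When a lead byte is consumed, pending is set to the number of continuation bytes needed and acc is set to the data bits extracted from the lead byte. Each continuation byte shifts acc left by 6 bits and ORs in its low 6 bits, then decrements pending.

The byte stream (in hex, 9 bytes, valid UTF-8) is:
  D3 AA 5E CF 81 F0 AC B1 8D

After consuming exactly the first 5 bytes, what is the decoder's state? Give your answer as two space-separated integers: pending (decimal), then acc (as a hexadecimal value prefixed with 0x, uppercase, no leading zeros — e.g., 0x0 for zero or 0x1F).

Answer: 0 0x3C1

Derivation:
Byte[0]=D3: 2-byte lead. pending=1, acc=0x13
Byte[1]=AA: continuation. acc=(acc<<6)|0x2A=0x4EA, pending=0
Byte[2]=5E: 1-byte. pending=0, acc=0x0
Byte[3]=CF: 2-byte lead. pending=1, acc=0xF
Byte[4]=81: continuation. acc=(acc<<6)|0x01=0x3C1, pending=0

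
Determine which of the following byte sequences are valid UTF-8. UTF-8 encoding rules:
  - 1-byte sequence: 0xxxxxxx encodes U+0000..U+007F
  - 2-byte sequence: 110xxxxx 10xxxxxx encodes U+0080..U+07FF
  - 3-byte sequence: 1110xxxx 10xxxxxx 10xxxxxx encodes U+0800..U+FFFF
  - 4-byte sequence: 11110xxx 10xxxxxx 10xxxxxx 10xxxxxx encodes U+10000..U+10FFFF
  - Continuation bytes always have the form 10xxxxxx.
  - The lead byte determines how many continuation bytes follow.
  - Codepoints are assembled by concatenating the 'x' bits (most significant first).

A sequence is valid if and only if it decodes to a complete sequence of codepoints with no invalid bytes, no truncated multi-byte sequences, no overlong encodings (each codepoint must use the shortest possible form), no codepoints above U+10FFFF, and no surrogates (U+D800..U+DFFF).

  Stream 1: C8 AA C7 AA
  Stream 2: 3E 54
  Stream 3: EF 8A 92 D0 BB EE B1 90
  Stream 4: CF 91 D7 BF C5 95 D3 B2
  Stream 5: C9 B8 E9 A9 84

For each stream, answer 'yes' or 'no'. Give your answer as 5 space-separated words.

Answer: yes yes yes yes yes

Derivation:
Stream 1: decodes cleanly. VALID
Stream 2: decodes cleanly. VALID
Stream 3: decodes cleanly. VALID
Stream 4: decodes cleanly. VALID
Stream 5: decodes cleanly. VALID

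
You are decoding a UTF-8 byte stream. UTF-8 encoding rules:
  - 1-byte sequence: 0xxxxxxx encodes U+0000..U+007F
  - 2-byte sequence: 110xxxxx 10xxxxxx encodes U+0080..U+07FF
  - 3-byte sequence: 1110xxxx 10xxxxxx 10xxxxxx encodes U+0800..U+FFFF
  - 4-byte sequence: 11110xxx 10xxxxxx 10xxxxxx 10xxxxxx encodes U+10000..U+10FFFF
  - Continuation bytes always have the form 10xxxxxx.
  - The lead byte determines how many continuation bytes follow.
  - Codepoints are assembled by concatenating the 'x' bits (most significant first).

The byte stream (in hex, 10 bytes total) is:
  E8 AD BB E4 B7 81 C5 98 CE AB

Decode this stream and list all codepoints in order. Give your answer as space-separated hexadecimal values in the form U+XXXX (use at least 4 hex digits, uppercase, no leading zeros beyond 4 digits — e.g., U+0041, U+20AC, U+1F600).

Byte[0]=E8: 3-byte lead, need 2 cont bytes. acc=0x8
Byte[1]=AD: continuation. acc=(acc<<6)|0x2D=0x22D
Byte[2]=BB: continuation. acc=(acc<<6)|0x3B=0x8B7B
Completed: cp=U+8B7B (starts at byte 0)
Byte[3]=E4: 3-byte lead, need 2 cont bytes. acc=0x4
Byte[4]=B7: continuation. acc=(acc<<6)|0x37=0x137
Byte[5]=81: continuation. acc=(acc<<6)|0x01=0x4DC1
Completed: cp=U+4DC1 (starts at byte 3)
Byte[6]=C5: 2-byte lead, need 1 cont bytes. acc=0x5
Byte[7]=98: continuation. acc=(acc<<6)|0x18=0x158
Completed: cp=U+0158 (starts at byte 6)
Byte[8]=CE: 2-byte lead, need 1 cont bytes. acc=0xE
Byte[9]=AB: continuation. acc=(acc<<6)|0x2B=0x3AB
Completed: cp=U+03AB (starts at byte 8)

Answer: U+8B7B U+4DC1 U+0158 U+03AB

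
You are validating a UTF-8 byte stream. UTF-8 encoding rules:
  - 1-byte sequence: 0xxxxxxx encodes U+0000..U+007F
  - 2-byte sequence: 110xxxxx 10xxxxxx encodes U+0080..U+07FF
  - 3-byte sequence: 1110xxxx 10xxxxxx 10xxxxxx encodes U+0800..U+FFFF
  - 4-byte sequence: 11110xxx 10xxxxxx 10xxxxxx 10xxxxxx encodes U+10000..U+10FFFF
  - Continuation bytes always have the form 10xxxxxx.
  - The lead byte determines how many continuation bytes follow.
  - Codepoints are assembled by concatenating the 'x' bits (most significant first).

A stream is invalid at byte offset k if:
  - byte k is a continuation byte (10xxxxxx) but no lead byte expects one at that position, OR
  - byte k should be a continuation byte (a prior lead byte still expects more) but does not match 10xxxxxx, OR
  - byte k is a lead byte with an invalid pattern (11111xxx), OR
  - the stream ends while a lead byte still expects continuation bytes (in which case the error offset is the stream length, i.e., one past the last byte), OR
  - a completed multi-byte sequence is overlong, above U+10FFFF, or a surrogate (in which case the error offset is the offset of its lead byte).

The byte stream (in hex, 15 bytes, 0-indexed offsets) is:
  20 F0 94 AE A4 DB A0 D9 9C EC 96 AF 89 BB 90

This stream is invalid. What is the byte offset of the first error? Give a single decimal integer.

Answer: 12

Derivation:
Byte[0]=20: 1-byte ASCII. cp=U+0020
Byte[1]=F0: 4-byte lead, need 3 cont bytes. acc=0x0
Byte[2]=94: continuation. acc=(acc<<6)|0x14=0x14
Byte[3]=AE: continuation. acc=(acc<<6)|0x2E=0x52E
Byte[4]=A4: continuation. acc=(acc<<6)|0x24=0x14BA4
Completed: cp=U+14BA4 (starts at byte 1)
Byte[5]=DB: 2-byte lead, need 1 cont bytes. acc=0x1B
Byte[6]=A0: continuation. acc=(acc<<6)|0x20=0x6E0
Completed: cp=U+06E0 (starts at byte 5)
Byte[7]=D9: 2-byte lead, need 1 cont bytes. acc=0x19
Byte[8]=9C: continuation. acc=(acc<<6)|0x1C=0x65C
Completed: cp=U+065C (starts at byte 7)
Byte[9]=EC: 3-byte lead, need 2 cont bytes. acc=0xC
Byte[10]=96: continuation. acc=(acc<<6)|0x16=0x316
Byte[11]=AF: continuation. acc=(acc<<6)|0x2F=0xC5AF
Completed: cp=U+C5AF (starts at byte 9)
Byte[12]=89: INVALID lead byte (not 0xxx/110x/1110/11110)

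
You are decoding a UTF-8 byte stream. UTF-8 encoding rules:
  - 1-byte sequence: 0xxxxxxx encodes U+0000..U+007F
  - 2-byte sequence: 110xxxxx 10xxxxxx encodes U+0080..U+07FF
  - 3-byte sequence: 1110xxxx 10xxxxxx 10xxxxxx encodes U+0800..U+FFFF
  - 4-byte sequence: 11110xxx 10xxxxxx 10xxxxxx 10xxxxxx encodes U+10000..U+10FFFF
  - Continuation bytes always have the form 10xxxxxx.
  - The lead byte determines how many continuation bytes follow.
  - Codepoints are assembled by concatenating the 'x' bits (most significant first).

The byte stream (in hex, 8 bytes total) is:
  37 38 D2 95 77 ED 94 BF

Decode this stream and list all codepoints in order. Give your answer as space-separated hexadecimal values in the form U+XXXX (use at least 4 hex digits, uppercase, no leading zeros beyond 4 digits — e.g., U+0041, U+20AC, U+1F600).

Byte[0]=37: 1-byte ASCII. cp=U+0037
Byte[1]=38: 1-byte ASCII. cp=U+0038
Byte[2]=D2: 2-byte lead, need 1 cont bytes. acc=0x12
Byte[3]=95: continuation. acc=(acc<<6)|0x15=0x495
Completed: cp=U+0495 (starts at byte 2)
Byte[4]=77: 1-byte ASCII. cp=U+0077
Byte[5]=ED: 3-byte lead, need 2 cont bytes. acc=0xD
Byte[6]=94: continuation. acc=(acc<<6)|0x14=0x354
Byte[7]=BF: continuation. acc=(acc<<6)|0x3F=0xD53F
Completed: cp=U+D53F (starts at byte 5)

Answer: U+0037 U+0038 U+0495 U+0077 U+D53F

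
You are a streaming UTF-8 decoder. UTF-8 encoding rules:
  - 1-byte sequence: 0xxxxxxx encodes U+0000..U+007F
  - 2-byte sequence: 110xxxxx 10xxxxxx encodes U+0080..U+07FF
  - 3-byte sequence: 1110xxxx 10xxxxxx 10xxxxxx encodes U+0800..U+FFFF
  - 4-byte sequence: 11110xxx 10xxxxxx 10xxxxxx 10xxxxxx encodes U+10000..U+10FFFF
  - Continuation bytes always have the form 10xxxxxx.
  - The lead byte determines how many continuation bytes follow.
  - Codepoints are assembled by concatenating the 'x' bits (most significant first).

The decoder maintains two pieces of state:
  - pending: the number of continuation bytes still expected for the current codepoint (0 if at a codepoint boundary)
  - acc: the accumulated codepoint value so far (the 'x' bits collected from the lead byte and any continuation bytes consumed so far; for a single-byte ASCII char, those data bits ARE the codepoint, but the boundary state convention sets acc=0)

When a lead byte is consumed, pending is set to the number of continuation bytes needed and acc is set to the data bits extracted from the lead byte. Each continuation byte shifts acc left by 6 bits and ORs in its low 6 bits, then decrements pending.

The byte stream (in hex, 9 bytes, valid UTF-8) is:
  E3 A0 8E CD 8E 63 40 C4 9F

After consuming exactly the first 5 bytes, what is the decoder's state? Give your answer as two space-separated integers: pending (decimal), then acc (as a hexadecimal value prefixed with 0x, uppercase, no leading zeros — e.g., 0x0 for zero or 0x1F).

Byte[0]=E3: 3-byte lead. pending=2, acc=0x3
Byte[1]=A0: continuation. acc=(acc<<6)|0x20=0xE0, pending=1
Byte[2]=8E: continuation. acc=(acc<<6)|0x0E=0x380E, pending=0
Byte[3]=CD: 2-byte lead. pending=1, acc=0xD
Byte[4]=8E: continuation. acc=(acc<<6)|0x0E=0x34E, pending=0

Answer: 0 0x34E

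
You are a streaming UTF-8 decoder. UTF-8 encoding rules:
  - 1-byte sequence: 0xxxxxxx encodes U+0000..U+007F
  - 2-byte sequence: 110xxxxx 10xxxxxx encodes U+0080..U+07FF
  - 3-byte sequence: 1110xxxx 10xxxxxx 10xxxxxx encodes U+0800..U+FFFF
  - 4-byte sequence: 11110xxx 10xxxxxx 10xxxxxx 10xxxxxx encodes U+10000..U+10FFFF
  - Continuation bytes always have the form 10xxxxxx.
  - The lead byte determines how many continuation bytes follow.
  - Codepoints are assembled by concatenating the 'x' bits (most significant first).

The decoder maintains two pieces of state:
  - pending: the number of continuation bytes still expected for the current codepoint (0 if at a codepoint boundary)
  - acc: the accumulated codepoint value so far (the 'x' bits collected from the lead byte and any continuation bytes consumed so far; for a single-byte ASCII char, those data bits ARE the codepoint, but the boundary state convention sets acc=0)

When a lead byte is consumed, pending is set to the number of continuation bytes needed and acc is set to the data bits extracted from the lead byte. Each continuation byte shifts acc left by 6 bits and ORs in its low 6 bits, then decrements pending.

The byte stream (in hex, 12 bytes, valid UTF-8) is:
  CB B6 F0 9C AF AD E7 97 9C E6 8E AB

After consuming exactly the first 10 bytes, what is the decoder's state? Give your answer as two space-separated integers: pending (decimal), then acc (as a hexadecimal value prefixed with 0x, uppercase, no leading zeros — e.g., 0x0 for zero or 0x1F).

Byte[0]=CB: 2-byte lead. pending=1, acc=0xB
Byte[1]=B6: continuation. acc=(acc<<6)|0x36=0x2F6, pending=0
Byte[2]=F0: 4-byte lead. pending=3, acc=0x0
Byte[3]=9C: continuation. acc=(acc<<6)|0x1C=0x1C, pending=2
Byte[4]=AF: continuation. acc=(acc<<6)|0x2F=0x72F, pending=1
Byte[5]=AD: continuation. acc=(acc<<6)|0x2D=0x1CBED, pending=0
Byte[6]=E7: 3-byte lead. pending=2, acc=0x7
Byte[7]=97: continuation. acc=(acc<<6)|0x17=0x1D7, pending=1
Byte[8]=9C: continuation. acc=(acc<<6)|0x1C=0x75DC, pending=0
Byte[9]=E6: 3-byte lead. pending=2, acc=0x6

Answer: 2 0x6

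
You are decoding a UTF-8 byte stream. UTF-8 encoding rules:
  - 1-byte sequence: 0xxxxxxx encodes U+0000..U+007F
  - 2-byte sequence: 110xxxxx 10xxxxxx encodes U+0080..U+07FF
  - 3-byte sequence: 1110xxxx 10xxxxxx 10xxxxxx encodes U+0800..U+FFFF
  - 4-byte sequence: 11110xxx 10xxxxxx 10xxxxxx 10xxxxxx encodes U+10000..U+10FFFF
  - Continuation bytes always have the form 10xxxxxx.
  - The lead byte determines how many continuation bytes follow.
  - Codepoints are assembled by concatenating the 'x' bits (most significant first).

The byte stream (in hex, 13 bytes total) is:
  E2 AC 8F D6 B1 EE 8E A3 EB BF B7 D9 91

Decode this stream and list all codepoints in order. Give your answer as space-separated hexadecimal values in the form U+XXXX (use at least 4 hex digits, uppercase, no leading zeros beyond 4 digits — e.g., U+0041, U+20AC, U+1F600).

Answer: U+2B0F U+05B1 U+E3A3 U+BFF7 U+0651

Derivation:
Byte[0]=E2: 3-byte lead, need 2 cont bytes. acc=0x2
Byte[1]=AC: continuation. acc=(acc<<6)|0x2C=0xAC
Byte[2]=8F: continuation. acc=(acc<<6)|0x0F=0x2B0F
Completed: cp=U+2B0F (starts at byte 0)
Byte[3]=D6: 2-byte lead, need 1 cont bytes. acc=0x16
Byte[4]=B1: continuation. acc=(acc<<6)|0x31=0x5B1
Completed: cp=U+05B1 (starts at byte 3)
Byte[5]=EE: 3-byte lead, need 2 cont bytes. acc=0xE
Byte[6]=8E: continuation. acc=(acc<<6)|0x0E=0x38E
Byte[7]=A3: continuation. acc=(acc<<6)|0x23=0xE3A3
Completed: cp=U+E3A3 (starts at byte 5)
Byte[8]=EB: 3-byte lead, need 2 cont bytes. acc=0xB
Byte[9]=BF: continuation. acc=(acc<<6)|0x3F=0x2FF
Byte[10]=B7: continuation. acc=(acc<<6)|0x37=0xBFF7
Completed: cp=U+BFF7 (starts at byte 8)
Byte[11]=D9: 2-byte lead, need 1 cont bytes. acc=0x19
Byte[12]=91: continuation. acc=(acc<<6)|0x11=0x651
Completed: cp=U+0651 (starts at byte 11)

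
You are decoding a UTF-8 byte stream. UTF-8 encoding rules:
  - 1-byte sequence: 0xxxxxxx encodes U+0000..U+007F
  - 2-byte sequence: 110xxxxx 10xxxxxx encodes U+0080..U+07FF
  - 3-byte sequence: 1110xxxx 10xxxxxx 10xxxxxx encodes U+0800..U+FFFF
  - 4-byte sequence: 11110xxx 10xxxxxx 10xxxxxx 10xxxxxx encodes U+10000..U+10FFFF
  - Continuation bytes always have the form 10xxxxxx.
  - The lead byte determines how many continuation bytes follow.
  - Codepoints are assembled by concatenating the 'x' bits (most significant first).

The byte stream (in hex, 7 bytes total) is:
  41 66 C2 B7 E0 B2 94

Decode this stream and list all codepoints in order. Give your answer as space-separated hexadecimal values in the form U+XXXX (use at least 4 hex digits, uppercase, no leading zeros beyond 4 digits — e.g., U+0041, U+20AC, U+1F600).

Answer: U+0041 U+0066 U+00B7 U+0C94

Derivation:
Byte[0]=41: 1-byte ASCII. cp=U+0041
Byte[1]=66: 1-byte ASCII. cp=U+0066
Byte[2]=C2: 2-byte lead, need 1 cont bytes. acc=0x2
Byte[3]=B7: continuation. acc=(acc<<6)|0x37=0xB7
Completed: cp=U+00B7 (starts at byte 2)
Byte[4]=E0: 3-byte lead, need 2 cont bytes. acc=0x0
Byte[5]=B2: continuation. acc=(acc<<6)|0x32=0x32
Byte[6]=94: continuation. acc=(acc<<6)|0x14=0xC94
Completed: cp=U+0C94 (starts at byte 4)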